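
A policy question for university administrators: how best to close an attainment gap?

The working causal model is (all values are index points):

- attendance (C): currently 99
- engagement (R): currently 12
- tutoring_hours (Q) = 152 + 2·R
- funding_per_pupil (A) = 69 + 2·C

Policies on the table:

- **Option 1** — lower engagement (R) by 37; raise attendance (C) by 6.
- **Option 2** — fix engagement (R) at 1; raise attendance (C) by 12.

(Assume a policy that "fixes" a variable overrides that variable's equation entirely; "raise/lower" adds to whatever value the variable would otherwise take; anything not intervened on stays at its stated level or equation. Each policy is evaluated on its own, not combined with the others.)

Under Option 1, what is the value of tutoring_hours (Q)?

102

Option 1 (R − 37, C + 6):
  R = 12 − 37 = -25
  Q = 152 + 2·(-25) = 102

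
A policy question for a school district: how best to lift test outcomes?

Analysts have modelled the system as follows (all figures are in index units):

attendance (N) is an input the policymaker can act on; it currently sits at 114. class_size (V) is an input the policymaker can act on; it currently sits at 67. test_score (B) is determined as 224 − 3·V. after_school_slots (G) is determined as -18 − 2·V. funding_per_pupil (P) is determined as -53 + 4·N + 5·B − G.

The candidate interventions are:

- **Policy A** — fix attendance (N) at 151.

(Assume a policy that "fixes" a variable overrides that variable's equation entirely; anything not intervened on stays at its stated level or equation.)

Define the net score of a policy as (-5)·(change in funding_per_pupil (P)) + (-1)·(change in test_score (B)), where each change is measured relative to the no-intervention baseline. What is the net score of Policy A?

-740

Baseline:
  N = 114
  V = 67
  B = 224 − 3·67 = 23
  G = -18 − 2·67 = -152
  P = -53 + 4·114 + 5·23 − (-152) = 670
Policy A (N := 151):
  N = 151
  V = 67
  B = 224 − 3·67 = 23
  G = -18 − 2·67 = -152
  P = -53 + 4·151 + 5·23 − (-152) = 818
ΔP = 818 − 670 = 148; ΔB = 23 − 23 = 0
Score = (-5)·148 + (-1)·0 = -740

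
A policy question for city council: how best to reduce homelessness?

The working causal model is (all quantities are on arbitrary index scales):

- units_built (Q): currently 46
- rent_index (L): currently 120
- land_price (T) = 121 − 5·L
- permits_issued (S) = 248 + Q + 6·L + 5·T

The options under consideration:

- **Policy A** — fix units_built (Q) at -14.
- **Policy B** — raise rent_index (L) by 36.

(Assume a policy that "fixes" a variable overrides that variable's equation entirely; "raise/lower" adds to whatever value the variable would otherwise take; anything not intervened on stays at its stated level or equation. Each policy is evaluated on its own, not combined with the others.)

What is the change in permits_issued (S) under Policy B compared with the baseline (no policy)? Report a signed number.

-684

Baseline:
  Q = 46
  L = 120
  T = 121 − 5·120 = -479
  S = 248 + 46 + 6·120 + 5·(-479) = -1381
Policy B (L + 36):
  Q = 46
  L = 120 + 36 = 156
  T = 121 − 5·156 = -659
  S = 248 + 46 + 6·156 + 5·(-659) = -2065
Change in S: -2065 − (-1381) = -684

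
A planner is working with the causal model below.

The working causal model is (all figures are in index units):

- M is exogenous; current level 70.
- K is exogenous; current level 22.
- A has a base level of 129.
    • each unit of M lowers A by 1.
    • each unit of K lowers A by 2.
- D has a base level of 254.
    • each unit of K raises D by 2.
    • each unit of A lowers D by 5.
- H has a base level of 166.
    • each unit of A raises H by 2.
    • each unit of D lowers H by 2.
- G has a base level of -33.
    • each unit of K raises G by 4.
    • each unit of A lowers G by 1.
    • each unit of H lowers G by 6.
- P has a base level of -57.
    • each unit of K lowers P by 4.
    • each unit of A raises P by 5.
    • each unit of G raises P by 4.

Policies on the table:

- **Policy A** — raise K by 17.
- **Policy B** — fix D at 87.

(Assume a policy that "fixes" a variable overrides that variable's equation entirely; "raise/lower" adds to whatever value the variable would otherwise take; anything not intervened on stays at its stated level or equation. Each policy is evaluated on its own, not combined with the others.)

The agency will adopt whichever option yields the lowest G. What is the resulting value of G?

-92

Policy A (K + 17):
  M = 70
  K = 22 + 17 = 39
  A = 129 − 70 − 2·39 = -19
  D = 254 + 2·39 − 5·(-19) = 427
  H = 166 + 2·(-19) − 2·427 = -726
  G = -33 + 4·39 − (-19) − 6·(-726) = 4498
Policy B (D := 87):
  M = 70
  K = 22
  A = 129 − 70 − 2·22 = 15
  D = 87
  H = 166 + 2·15 − 2·87 = 22
  G = -33 + 4·22 − 15 − 6·22 = -92
Comparing — Policy A: G=4498, Policy B: G=-92. Lowest is -92 (Policy B).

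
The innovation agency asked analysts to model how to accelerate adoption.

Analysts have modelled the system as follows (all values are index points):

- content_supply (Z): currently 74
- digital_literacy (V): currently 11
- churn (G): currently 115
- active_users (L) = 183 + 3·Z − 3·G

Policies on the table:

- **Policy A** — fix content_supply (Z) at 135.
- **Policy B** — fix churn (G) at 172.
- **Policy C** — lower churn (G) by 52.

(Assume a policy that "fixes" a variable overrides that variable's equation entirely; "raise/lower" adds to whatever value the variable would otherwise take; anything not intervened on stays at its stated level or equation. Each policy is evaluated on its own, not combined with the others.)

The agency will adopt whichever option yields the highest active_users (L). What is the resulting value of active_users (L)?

Policy A (Z := 135):
  Z = 135
  G = 115
  L = 183 + 3·135 − 3·115 = 243
Policy B (G := 172):
  Z = 74
  G = 172
  L = 183 + 3·74 − 3·172 = -111
Policy C (G − 52):
  Z = 74
  G = 115 − 52 = 63
  L = 183 + 3·74 − 3·63 = 216
Comparing — Policy A: L=243, Policy B: L=-111, Policy C: L=216. Highest is 243 (Policy A).

243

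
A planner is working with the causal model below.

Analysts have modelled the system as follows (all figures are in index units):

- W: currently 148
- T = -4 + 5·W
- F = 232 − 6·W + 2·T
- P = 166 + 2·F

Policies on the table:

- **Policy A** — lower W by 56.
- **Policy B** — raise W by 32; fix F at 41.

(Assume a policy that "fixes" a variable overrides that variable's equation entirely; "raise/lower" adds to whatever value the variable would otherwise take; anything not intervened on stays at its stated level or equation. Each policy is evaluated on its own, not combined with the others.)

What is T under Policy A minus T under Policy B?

-440

Policy A (W − 56):
  W = 148 − 56 = 92
  T = -4 + 5·92 = 456
Policy B (W + 32, F := 41):
  W = 148 + 32 = 180
  T = -4 + 5·180 = 896
T: 456 − 896 = -440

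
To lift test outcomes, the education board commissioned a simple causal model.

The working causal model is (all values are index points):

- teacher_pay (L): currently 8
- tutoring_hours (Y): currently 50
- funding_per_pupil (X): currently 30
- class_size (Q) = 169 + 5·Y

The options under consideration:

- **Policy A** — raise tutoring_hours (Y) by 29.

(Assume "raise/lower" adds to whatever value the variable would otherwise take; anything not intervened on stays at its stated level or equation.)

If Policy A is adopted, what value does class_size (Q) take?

564

Policy A (Y + 29):
  Y = 50 + 29 = 79
  Q = 169 + 5·79 = 564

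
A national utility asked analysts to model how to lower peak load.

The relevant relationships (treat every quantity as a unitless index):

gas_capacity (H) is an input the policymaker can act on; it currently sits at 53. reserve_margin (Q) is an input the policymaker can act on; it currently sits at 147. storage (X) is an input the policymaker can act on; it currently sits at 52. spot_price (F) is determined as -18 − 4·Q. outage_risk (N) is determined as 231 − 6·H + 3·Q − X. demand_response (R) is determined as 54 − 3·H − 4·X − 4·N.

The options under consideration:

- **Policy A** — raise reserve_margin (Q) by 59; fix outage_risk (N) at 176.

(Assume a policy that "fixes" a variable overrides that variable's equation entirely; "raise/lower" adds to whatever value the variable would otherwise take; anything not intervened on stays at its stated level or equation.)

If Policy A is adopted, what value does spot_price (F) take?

Policy A (Q + 59, N := 176):
  Q = 147 + 59 = 206
  F = -18 − 4·206 = -842

-842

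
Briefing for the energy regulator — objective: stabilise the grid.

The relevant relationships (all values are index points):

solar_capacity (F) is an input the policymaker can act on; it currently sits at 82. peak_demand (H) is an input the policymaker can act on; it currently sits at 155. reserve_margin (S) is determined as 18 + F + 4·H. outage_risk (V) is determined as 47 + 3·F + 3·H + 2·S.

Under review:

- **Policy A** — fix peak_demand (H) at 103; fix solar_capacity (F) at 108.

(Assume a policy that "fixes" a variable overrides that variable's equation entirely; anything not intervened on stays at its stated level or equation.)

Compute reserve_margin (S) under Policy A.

Policy A (H := 103, F := 108):
  F = 108
  H = 103
  S = 18 + 108 + 4·103 = 538

538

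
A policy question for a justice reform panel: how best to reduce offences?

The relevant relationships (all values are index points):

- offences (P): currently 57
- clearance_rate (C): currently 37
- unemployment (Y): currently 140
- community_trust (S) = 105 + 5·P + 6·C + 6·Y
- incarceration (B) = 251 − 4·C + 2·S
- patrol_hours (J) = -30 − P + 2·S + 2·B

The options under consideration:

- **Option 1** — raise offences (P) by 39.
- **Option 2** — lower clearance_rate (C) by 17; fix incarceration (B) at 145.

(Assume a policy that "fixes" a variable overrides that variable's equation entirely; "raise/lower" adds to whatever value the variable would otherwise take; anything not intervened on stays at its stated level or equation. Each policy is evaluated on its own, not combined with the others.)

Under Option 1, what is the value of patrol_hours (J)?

9962

Option 1 (P + 39):
  P = 57 + 39 = 96
  C = 37
  Y = 140
  S = 105 + 5·96 + 6·37 + 6·140 = 1647
  B = 251 − 4·37 + 2·1647 = 3397
  J = -30 − 96 + 2·1647 + 2·3397 = 9962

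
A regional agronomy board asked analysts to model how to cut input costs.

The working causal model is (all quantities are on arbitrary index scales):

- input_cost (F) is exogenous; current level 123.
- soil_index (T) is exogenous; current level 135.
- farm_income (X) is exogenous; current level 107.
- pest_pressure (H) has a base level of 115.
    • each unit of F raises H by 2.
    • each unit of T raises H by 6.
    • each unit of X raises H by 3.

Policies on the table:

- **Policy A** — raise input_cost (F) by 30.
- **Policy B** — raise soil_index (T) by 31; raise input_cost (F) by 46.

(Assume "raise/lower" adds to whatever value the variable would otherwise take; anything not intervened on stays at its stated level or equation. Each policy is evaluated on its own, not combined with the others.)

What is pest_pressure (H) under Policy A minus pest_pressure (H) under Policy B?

-218

Policy A (F + 30):
  F = 123 + 30 = 153
  T = 135
  X = 107
  H = 115 + 2·153 + 6·135 + 3·107 = 1552
Policy B (T + 31, F + 46):
  F = 123 + 46 = 169
  T = 135 + 31 = 166
  X = 107
  H = 115 + 2·169 + 6·166 + 3·107 = 1770
H: 1552 − 1770 = -218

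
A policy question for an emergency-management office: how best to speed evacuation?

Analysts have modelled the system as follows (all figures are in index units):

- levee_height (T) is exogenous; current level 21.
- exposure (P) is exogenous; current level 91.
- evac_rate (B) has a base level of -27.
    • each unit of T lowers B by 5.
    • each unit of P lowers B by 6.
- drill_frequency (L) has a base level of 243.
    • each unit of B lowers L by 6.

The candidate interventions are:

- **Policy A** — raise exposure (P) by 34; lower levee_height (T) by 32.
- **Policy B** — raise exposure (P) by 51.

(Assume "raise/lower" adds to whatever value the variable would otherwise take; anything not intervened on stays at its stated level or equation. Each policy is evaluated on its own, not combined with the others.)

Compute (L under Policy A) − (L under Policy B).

Policy A (P + 34, T − 32):
  T = 21 − 32 = -11
  P = 91 + 34 = 125
  B = -27 − 5·(-11) − 6·125 = -722
  L = 243 − 6·(-722) = 4575
Policy B (P + 51):
  T = 21
  P = 91 + 51 = 142
  B = -27 − 5·21 − 6·142 = -984
  L = 243 − 6·(-984) = 6147
L: 4575 − 6147 = -1572

-1572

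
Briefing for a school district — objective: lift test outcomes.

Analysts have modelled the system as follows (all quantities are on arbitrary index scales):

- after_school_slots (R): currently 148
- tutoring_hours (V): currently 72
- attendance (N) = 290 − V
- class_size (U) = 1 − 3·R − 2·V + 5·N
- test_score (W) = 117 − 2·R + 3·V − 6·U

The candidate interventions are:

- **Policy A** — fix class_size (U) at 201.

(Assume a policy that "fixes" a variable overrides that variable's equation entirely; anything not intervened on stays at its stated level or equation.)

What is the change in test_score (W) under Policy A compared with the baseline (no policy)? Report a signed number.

Baseline:
  R = 148
  V = 72
  N = 290 − 72 = 218
  U = 1 − 3·148 − 2·72 + 5·218 = 503
  W = 117 − 2·148 + 3·72 − 6·503 = -2981
Policy A (U := 201):
  R = 148
  V = 72
  N = 290 − 72 = 218
  U = 201
  W = 117 − 2·148 + 3·72 − 6·201 = -1169
Change in W: -1169 − (-2981) = 1812

1812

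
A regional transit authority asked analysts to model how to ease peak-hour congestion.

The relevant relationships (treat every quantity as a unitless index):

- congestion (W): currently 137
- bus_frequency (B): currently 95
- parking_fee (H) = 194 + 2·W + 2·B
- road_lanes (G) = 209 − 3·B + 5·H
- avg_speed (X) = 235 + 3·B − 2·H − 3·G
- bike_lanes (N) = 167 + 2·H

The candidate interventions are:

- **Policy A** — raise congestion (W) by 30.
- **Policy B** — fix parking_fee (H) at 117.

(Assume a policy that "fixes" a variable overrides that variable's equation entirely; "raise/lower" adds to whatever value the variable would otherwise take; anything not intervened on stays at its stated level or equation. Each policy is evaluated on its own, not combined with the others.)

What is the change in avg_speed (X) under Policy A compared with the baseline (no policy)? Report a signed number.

Baseline:
  W = 137
  B = 95
  H = 194 + 2·137 + 2·95 = 658
  G = 209 − 3·95 + 5·658 = 3214
  X = 235 + 3·95 − 2·658 − 3·3214 = -10438
Policy A (W + 30):
  W = 137 + 30 = 167
  B = 95
  H = 194 + 2·167 + 2·95 = 718
  G = 209 − 3·95 + 5·718 = 3514
  X = 235 + 3·95 − 2·718 − 3·3514 = -11458
Change in X: -11458 − (-10438) = -1020

-1020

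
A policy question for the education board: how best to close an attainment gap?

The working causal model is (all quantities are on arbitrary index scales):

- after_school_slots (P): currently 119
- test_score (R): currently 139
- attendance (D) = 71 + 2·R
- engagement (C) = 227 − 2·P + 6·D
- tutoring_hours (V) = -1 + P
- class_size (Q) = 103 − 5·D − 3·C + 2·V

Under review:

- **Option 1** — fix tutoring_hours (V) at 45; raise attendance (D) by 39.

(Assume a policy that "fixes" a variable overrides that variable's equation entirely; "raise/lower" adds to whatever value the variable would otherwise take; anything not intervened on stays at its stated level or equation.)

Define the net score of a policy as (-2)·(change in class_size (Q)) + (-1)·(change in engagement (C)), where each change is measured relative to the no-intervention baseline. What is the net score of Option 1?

1852

Baseline:
  P = 119
  R = 139
  D = 71 + 2·139 = 349
  C = 227 − 2·119 + 6·349 = 2083
  V = -1 + 119 = 118
  Q = 103 − 5·349 − 3·2083 + 2·118 = -7655
Option 1 (V := 45, D + 39):
  P = 119
  R = 139
  D = 71 + 2·139 (+39 from intervention) = 388
  C = 227 − 2·119 + 6·388 = 2317
  V = 45
  Q = 103 − 5·388 − 3·2317 + 2·45 = -8698
ΔQ = -8698 − (-7655) = -1043; ΔC = 2317 − 2083 = 234
Score = (-2)·(-1043) + (-1)·234 = 1852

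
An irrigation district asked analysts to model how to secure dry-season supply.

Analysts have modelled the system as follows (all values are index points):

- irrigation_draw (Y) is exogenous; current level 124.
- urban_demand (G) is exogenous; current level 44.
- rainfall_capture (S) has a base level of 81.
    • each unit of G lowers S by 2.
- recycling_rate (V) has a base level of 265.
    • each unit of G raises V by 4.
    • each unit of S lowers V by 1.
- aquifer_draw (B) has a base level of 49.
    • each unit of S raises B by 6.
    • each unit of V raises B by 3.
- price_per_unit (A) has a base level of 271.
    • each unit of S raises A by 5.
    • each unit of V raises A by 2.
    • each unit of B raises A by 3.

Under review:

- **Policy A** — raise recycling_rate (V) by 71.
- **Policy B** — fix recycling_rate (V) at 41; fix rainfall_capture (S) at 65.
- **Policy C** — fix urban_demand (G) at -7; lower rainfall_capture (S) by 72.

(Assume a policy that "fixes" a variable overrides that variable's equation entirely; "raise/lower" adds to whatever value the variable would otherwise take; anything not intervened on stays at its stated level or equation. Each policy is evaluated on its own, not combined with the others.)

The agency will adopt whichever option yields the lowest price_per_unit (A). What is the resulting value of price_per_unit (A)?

2364

Policy A (V + 71):
  G = 44
  S = 81 − 2·44 = -7
  V = 265 + 4·44 − (-7) (+71 from intervention) = 519
  B = 49 + 6·(-7) + 3·519 = 1564
  A = 271 + 5·(-7) + 2·519 + 3·1564 = 5966
Policy B (V := 41, S := 65):
  G = 44
  S = 65
  V = 41
  B = 49 + 6·65 + 3·41 = 562
  A = 271 + 5·65 + 2·41 + 3·562 = 2364
Policy C (G := -7, S − 72):
  G = -7
  S = 81 − 2·(-7) (−72 from intervention) = 23
  V = 265 + 4·(-7) − 23 = 214
  B = 49 + 6·23 + 3·214 = 829
  A = 271 + 5·23 + 2·214 + 3·829 = 3301
Comparing — Policy A: A=5966, Policy B: A=2364, Policy C: A=3301. Lowest is 2364 (Policy B).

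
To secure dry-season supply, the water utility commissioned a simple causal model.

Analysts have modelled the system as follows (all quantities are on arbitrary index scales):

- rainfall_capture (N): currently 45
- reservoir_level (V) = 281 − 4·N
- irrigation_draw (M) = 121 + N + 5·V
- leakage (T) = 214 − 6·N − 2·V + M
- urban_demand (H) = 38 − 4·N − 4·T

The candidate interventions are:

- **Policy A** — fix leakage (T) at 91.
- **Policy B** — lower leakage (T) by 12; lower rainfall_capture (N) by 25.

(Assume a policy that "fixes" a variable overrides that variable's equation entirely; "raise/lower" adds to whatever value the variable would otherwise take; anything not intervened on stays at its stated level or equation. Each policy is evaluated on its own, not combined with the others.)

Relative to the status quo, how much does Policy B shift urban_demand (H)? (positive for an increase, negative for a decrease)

-1552

Baseline:
  N = 45
  V = 281 − 4·45 = 101
  M = 121 + 45 + 5·101 = 671
  T = 214 − 6·45 − 2·101 + 671 = 413
  H = 38 − 4·45 − 4·413 = -1794
Policy B (T − 12, N − 25):
  N = 45 − 25 = 20
  V = 281 − 4·20 = 201
  M = 121 + 20 + 5·201 = 1146
  T = 214 − 6·20 − 2·201 + 1146 (−12 from intervention) = 826
  H = 38 − 4·20 − 4·826 = -3346
Change in H: -3346 − (-1794) = -1552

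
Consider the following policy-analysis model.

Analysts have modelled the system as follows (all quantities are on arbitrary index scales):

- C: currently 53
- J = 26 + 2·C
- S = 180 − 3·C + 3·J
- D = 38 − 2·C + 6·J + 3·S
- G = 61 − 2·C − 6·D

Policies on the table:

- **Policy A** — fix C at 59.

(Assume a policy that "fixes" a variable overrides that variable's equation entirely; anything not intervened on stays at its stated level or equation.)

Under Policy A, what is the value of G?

Policy A (C := 59):
  C = 59
  J = 26 + 2·59 = 144
  S = 180 − 3·59 + 3·144 = 435
  D = 38 − 2·59 + 6·144 + 3·435 = 2089
  G = 61 − 2·59 − 6·2089 = -12591

-12591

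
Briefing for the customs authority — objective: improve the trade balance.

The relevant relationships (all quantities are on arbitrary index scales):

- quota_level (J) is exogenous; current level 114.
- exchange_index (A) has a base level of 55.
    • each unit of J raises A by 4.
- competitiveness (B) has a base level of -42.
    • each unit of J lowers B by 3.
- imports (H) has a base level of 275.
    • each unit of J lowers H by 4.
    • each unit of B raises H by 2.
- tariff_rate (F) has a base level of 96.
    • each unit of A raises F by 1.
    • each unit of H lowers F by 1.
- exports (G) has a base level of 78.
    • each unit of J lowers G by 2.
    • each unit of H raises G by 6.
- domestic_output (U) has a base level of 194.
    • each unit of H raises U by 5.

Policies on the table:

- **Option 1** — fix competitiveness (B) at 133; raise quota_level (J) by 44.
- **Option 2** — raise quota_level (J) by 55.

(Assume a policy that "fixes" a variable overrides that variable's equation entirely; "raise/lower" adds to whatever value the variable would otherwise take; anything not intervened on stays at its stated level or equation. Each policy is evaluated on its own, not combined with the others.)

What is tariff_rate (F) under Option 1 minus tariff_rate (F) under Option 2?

Option 1 (B := 133, J + 44):
  J = 114 + 44 = 158
  A = 55 + 4·158 = 687
  B = 133
  H = 275 − 4·158 + 2·133 = -91
  F = 96 + 687 − (-91) = 874
Option 2 (J + 55):
  J = 114 + 55 = 169
  A = 55 + 4·169 = 731
  B = -42 − 3·169 = -549
  H = 275 − 4·169 + 2·(-549) = -1499
  F = 96 + 731 − (-1499) = 2326
F: 874 − 2326 = -1452

-1452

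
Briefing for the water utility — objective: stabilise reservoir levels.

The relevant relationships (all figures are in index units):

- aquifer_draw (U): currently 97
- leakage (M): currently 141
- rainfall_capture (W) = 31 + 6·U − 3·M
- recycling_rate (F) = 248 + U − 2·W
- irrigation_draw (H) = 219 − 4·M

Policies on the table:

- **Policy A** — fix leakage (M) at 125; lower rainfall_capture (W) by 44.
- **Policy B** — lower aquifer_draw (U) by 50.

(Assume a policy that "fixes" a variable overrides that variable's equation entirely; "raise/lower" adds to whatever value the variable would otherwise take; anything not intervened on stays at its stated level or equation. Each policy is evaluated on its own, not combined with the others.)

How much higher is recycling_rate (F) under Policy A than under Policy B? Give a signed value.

-558

Policy A (M := 125, W − 44):
  U = 97
  M = 125
  W = 31 + 6·97 − 3·125 (−44 from intervention) = 194
  F = 248 + 97 − 2·194 = -43
Policy B (U − 50):
  U = 97 − 50 = 47
  M = 141
  W = 31 + 6·47 − 3·141 = -110
  F = 248 + 47 − 2·(-110) = 515
F: -43 − 515 = -558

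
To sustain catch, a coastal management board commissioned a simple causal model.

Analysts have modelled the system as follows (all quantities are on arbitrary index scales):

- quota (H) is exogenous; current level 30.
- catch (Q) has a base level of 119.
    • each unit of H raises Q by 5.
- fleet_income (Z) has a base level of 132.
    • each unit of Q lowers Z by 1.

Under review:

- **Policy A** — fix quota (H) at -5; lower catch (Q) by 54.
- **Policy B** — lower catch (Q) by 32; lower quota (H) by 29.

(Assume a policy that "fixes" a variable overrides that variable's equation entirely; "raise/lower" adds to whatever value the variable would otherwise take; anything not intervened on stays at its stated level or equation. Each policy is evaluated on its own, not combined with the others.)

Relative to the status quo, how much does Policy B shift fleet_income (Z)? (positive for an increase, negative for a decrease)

177

Baseline:
  H = 30
  Q = 119 + 5·30 = 269
  Z = 132 − 269 = -137
Policy B (Q − 32, H − 29):
  H = 30 − 29 = 1
  Q = 119 + 5·1 (−32 from intervention) = 92
  Z = 132 − 92 = 40
Change in Z: 40 − (-137) = 177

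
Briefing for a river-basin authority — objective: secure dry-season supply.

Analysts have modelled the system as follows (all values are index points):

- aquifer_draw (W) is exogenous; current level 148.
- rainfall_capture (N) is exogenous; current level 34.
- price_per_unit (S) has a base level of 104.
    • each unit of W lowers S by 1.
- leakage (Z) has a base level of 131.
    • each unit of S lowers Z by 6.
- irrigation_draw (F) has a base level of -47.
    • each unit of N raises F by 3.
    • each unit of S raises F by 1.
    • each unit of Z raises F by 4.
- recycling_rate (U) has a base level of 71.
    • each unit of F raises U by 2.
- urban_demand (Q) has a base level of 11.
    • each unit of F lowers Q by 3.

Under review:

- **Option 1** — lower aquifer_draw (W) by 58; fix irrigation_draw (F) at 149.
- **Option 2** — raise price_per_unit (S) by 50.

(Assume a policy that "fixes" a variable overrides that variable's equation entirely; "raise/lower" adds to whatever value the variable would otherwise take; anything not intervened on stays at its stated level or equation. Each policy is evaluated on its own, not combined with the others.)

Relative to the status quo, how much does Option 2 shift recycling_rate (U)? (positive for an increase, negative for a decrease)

Baseline:
  W = 148
  N = 34
  S = 104 − 148 = -44
  Z = 131 − 6·(-44) = 395
  F = -47 + 3·34 + (-44) + 4·395 = 1591
  U = 71 + 2·1591 = 3253
Option 2 (S + 50):
  W = 148
  N = 34
  S = 104 − 148 (+50 from intervention) = 6
  Z = 131 − 6·6 = 95
  F = -47 + 3·34 + 6 + 4·95 = 441
  U = 71 + 2·441 = 953
Change in U: 953 − 3253 = -2300

-2300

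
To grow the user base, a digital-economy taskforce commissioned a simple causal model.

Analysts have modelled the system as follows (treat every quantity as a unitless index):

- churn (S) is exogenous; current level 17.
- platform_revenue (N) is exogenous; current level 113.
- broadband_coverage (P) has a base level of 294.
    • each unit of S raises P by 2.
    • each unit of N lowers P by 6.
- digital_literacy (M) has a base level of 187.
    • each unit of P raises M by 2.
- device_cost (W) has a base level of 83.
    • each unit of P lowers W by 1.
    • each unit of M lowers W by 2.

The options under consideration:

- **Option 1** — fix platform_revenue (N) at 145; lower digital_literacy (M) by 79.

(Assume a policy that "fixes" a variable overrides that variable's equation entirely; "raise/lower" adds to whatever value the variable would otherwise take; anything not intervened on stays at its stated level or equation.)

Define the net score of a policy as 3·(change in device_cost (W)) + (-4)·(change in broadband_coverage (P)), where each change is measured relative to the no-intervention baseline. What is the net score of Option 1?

Baseline:
  S = 17
  N = 113
  P = 294 + 2·17 − 6·113 = -350
  M = 187 + 2·(-350) = -513
  W = 83 − (-350) − 2·(-513) = 1459
Option 1 (N := 145, M − 79):
  S = 17
  N = 145
  P = 294 + 2·17 − 6·145 = -542
  M = 187 + 2·(-542) (−79 from intervention) = -976
  W = 83 − (-542) − 2·(-976) = 2577
ΔW = 2577 − 1459 = 1118; ΔP = -542 − (-350) = -192
Score = 3·1118 + (-4)·(-192) = 4122

4122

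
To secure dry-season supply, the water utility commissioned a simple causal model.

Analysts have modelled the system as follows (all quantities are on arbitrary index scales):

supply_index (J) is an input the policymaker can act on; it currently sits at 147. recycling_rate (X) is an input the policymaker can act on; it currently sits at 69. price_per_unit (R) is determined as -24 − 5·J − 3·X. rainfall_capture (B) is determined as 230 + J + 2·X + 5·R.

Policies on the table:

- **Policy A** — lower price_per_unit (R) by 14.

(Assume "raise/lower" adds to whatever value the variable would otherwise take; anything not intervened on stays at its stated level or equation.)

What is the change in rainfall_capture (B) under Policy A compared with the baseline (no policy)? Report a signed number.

Baseline:
  J = 147
  X = 69
  R = -24 − 5·147 − 3·69 = -966
  B = 230 + 147 + 2·69 + 5·(-966) = -4315
Policy A (R − 14):
  J = 147
  X = 69
  R = -24 − 5·147 − 3·69 (−14 from intervention) = -980
  B = 230 + 147 + 2·69 + 5·(-980) = -4385
Change in B: -4385 − (-4315) = -70

-70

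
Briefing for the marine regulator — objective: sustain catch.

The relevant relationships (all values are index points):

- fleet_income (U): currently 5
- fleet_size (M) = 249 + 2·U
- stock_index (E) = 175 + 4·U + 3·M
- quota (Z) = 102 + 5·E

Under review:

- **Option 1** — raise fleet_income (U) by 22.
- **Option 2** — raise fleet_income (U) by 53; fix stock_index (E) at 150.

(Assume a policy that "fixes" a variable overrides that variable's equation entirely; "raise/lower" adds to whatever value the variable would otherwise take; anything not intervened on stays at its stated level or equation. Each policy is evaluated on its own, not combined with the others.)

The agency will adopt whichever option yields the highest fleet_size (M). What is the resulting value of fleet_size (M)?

365

Option 1 (U + 22):
  U = 5 + 22 = 27
  M = 249 + 2·27 = 303
Option 2 (U + 53, E := 150):
  U = 5 + 53 = 58
  M = 249 + 2·58 = 365
Comparing — Option 1: M=303, Option 2: M=365. Highest is 365 (Option 2).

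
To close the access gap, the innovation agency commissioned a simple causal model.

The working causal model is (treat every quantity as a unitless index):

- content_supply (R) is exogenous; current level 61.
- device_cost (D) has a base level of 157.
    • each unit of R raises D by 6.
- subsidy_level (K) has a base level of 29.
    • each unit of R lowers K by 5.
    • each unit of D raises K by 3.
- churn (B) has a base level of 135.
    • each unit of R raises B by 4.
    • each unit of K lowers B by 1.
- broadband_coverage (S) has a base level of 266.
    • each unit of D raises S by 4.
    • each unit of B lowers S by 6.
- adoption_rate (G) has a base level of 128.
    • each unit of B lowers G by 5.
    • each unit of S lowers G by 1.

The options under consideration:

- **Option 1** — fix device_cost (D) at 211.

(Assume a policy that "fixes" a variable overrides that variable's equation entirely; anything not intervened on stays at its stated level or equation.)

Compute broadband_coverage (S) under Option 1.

Option 1 (D := 211):
  R = 61
  D = 211
  K = 29 − 5·61 + 3·211 = 357
  B = 135 + 4·61 − 357 = 22
  S = 266 + 4·211 − 6·22 = 978

978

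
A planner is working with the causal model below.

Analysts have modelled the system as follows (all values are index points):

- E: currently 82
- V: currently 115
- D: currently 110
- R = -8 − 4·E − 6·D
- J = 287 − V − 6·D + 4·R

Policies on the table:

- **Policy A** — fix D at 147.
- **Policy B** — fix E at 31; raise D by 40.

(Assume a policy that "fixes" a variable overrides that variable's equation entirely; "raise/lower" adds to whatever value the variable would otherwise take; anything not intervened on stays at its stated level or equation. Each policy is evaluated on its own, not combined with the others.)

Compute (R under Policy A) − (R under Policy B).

Policy A (D := 147):
  E = 82
  D = 147
  R = -8 − 4·82 − 6·147 = -1218
Policy B (E := 31, D + 40):
  E = 31
  D = 110 + 40 = 150
  R = -8 − 4·31 − 6·150 = -1032
R: -1218 − (-1032) = -186

-186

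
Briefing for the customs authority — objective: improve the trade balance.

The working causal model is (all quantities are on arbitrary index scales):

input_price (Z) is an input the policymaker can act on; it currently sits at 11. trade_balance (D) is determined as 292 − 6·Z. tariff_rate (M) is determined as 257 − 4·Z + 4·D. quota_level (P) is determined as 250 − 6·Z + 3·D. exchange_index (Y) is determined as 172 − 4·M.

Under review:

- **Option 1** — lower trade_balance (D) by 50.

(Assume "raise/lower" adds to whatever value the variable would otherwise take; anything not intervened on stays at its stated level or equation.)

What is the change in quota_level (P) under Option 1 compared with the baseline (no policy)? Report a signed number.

Baseline:
  Z = 11
  D = 292 − 6·11 = 226
  P = 250 − 6·11 + 3·226 = 862
Option 1 (D − 50):
  Z = 11
  D = 292 − 6·11 (−50 from intervention) = 176
  P = 250 − 6·11 + 3·176 = 712
Change in P: 712 − 862 = -150

-150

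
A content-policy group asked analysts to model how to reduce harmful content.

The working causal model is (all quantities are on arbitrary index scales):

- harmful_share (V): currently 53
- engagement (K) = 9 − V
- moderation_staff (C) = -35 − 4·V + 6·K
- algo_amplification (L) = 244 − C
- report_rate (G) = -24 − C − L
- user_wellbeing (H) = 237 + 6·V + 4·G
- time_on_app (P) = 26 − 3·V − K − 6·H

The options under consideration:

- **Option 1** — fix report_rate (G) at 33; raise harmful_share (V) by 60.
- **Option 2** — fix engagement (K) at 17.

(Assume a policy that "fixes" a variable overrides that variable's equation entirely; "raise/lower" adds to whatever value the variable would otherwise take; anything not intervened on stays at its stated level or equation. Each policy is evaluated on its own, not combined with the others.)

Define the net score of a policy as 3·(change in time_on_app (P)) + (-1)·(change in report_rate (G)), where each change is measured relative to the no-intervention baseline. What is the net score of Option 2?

-183

Baseline:
  V = 53
  K = 9 − 53 = -44
  C = -35 − 4·53 + 6·(-44) = -511
  L = 244 − (-511) = 755
  G = -24 − (-511) − 755 = -268
  H = 237 + 6·53 + 4·(-268) = -517
  P = 26 − 3·53 − (-44) − 6·(-517) = 3013
Option 2 (K := 17):
  V = 53
  K = 17
  C = -35 − 4·53 + 6·17 = -145
  L = 244 − (-145) = 389
  G = -24 − (-145) − 389 = -268
  H = 237 + 6·53 + 4·(-268) = -517
  P = 26 − 3·53 − 17 − 6·(-517) = 2952
ΔP = 2952 − 3013 = -61; ΔG = -268 − (-268) = 0
Score = 3·(-61) + (-1)·0 = -183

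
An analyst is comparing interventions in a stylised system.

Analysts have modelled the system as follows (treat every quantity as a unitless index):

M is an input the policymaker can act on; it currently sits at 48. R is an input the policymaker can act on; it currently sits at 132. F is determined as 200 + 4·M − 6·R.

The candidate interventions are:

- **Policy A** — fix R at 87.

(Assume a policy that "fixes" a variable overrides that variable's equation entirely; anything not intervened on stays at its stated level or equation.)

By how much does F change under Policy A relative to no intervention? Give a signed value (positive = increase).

Baseline:
  M = 48
  R = 132
  F = 200 + 4·48 − 6·132 = -400
Policy A (R := 87):
  M = 48
  R = 87
  F = 200 + 4·48 − 6·87 = -130
Change in F: -130 − (-400) = 270

270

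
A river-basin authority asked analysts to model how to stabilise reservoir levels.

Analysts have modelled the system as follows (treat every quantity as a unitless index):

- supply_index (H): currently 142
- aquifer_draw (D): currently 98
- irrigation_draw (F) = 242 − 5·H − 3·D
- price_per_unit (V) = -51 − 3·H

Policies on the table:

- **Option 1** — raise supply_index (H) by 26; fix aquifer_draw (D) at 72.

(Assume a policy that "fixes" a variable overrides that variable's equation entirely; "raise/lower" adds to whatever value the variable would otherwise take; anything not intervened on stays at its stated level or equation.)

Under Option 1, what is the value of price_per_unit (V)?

-555

Option 1 (H + 26, D := 72):
  H = 142 + 26 = 168
  V = -51 − 3·168 = -555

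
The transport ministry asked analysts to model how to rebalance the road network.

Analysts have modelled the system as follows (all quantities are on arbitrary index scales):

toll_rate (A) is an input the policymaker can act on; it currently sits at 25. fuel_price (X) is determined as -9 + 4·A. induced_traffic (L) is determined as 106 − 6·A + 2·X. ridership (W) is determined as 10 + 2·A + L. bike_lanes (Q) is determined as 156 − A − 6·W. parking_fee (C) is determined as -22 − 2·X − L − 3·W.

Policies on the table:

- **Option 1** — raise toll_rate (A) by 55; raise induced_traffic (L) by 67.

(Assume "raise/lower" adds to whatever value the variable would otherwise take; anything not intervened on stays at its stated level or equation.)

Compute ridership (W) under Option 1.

Option 1 (A + 55, L + 67):
  A = 25 + 55 = 80
  X = -9 + 4·80 = 311
  L = 106 − 6·80 + 2·311 (+67 from intervention) = 315
  W = 10 + 2·80 + 315 = 485

485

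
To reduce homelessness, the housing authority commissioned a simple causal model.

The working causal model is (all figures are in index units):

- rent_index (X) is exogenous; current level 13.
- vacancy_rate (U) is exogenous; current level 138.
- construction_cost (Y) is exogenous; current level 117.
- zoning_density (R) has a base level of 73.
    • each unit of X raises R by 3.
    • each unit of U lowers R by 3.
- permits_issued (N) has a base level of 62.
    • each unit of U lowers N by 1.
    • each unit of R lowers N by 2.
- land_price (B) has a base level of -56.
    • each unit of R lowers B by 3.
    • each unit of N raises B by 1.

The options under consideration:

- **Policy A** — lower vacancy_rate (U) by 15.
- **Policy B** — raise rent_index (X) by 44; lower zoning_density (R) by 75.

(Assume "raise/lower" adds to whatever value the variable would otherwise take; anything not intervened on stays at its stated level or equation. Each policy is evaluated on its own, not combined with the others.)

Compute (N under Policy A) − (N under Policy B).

Policy A (U − 15):
  X = 13
  U = 138 − 15 = 123
  R = 73 + 3·13 − 3·123 = -257
  N = 62 − 123 − 2·(-257) = 453
Policy B (X + 44, R − 75):
  X = 13 + 44 = 57
  U = 138
  R = 73 + 3·57 − 3·138 (−75 from intervention) = -245
  N = 62 − 138 − 2·(-245) = 414
N: 453 − 414 = 39

39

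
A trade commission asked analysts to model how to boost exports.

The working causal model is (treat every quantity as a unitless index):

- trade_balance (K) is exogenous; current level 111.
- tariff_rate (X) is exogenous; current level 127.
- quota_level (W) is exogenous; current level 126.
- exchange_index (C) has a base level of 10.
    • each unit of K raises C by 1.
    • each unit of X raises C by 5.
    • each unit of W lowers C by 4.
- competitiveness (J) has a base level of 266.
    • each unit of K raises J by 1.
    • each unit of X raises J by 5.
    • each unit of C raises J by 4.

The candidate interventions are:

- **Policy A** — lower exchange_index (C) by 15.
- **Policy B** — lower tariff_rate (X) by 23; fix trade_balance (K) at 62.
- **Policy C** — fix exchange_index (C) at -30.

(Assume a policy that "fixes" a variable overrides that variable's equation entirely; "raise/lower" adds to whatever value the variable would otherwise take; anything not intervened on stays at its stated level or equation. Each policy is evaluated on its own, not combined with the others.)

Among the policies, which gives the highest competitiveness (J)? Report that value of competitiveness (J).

1960

Policy A (C − 15):
  K = 111
  X = 127
  W = 126
  C = 10 + 111 + 5·127 − 4·126 (−15 from intervention) = 237
  J = 266 + 111 + 5·127 + 4·237 = 1960
Policy B (X − 23, K := 62):
  K = 62
  X = 127 − 23 = 104
  W = 126
  C = 10 + 62 + 5·104 − 4·126 = 88
  J = 266 + 62 + 5·104 + 4·88 = 1200
Policy C (C := -30):
  K = 111
  X = 127
  W = 126
  C = -30
  J = 266 + 111 + 5·127 + 4·(-30) = 892
Comparing — Policy A: J=1960, Policy B: J=1200, Policy C: J=892. Highest is 1960 (Policy A).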